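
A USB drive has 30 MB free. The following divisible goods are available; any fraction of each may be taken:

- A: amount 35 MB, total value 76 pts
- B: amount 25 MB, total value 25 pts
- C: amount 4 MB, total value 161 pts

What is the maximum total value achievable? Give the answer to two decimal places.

217.46

Take in order of value per unit:
- C (161/4 per unit): all 4 → value 161, running total 161.00
- A (76/35 per unit): 26 of 35 → value 26×76/35 = 56.4571, running total 217.46
Total 217.46.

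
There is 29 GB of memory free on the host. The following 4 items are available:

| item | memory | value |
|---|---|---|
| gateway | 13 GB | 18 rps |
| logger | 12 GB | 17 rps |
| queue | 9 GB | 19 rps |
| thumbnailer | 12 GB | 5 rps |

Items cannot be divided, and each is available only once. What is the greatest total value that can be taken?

37 rps

Check high-value combinations within 29 GB:
- gateway+queue: memory 13+9=22, value 18+19=37
- logger+queue: memory 12+9=21, value 17+19=36
- gateway+logger: memory 13+12=25, value 18+17=35
- queue+thumbnailer: memory 9+12=21, value 19+5=24
- gateway+thumbnailer: memory 13+12=25, value 18+5=23
Best: 37 rps.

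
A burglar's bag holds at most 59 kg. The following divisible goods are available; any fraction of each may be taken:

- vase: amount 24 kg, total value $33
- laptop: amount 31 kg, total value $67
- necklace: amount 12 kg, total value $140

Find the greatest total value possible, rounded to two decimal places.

Take in order of value per unit:
- necklace (140/12 per unit): all 12 → value 140, running total 140.00
- laptop (67/31 per unit): all 31 → value 67, running total 207.00
- vase (33/24 per unit): 16 of 24 → value 16×33/24 = 22.0000, running total 229.00
Total 229.00.

229.00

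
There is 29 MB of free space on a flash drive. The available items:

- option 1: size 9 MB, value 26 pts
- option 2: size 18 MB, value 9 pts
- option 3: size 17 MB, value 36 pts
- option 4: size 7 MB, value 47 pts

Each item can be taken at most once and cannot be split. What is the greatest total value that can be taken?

83 pts

This is a 0/1 knapsack; check combinations near the capacity.
- option 3+option 4: size 17+7=24, value 36+47=83
- option 1+option 4: size 9+7=16, value 26+47=73
- option 1+option 3: size 9+17=26, value 26+36=62
- option 2+option 4: size 18+7=25, value 9+47=56
Best: 83 pts.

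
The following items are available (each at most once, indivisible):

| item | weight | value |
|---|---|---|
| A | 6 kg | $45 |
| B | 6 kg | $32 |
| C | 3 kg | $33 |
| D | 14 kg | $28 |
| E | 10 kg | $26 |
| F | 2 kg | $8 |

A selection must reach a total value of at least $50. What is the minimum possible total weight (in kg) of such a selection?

8

Subsets with value ≥ 50, sorted by total weight:
- A+F: weight 8, value 53
- A+C: weight 9, value 78
- B+C: weight 9, value 65
Minimum weight: 8 kg.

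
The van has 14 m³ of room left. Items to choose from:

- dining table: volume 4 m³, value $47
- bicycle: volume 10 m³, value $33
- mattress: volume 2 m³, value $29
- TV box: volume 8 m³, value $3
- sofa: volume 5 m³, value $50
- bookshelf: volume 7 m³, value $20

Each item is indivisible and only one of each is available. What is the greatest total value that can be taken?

$126

Check high-value combinations within 14 m³:
- dining table+mattress+sofa: volume 4+2+5=11, value 47+29+50=126
- mattress+sofa+bookshelf: volume 2+5+7=14, value 29+50+20=99
- dining table+sofa: volume 4+5=9, value 47+50=97
- dining table+mattress+bookshelf: volume 4+2+7=13, value 47+29+20=96
- dining table+bicycle: volume 4+10=14, value 47+33=80
Best: $126.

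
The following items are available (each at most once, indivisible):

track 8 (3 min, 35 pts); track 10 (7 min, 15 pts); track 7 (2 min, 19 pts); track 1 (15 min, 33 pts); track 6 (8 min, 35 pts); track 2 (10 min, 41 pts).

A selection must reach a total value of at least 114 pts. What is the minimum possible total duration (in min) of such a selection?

Subsets with value ≥ 114, sorted by total duration:
- track 8+track 7+track 6+track 2: duration 23, value 130
- track 8+track 10+track 6+track 2: duration 28, value 126
- track 8+track 7+track 1+track 6: duration 28, value 122
- track 8+track 10+track 7+track 6+track 2: duration 30, value 145
Minimum duration: 23 min.

23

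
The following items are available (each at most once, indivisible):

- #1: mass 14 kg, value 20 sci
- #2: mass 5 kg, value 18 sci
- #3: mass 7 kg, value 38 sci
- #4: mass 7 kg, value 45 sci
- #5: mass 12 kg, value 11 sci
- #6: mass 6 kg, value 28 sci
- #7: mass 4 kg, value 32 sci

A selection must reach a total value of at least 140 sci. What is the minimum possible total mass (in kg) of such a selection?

Subsets with value ≥ 140, sorted by total mass:
- #3+#4+#6+#7: mass 24, value 143
- #2+#3+#4+#6+#7: mass 29, value 161
- #2+#3+#4+#5+#7: mass 35, value 144
- #3+#4+#5+#6+#7: mass 36, value 154
Minimum mass: 24 kg.

24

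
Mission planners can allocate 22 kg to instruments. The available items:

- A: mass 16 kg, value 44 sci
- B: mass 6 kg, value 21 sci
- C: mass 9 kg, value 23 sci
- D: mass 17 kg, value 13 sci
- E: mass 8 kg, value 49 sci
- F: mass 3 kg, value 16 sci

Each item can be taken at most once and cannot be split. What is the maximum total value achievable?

88 sci

Check high-value combinations within 22 kg:
- C+E+F: mass 9+8+3=20, value 23+49+16=88
- B+E+F: mass 6+8+3=17, value 21+49+16=86
- C+E: mass 9+8=17, value 23+49=72
Best: 88 sci.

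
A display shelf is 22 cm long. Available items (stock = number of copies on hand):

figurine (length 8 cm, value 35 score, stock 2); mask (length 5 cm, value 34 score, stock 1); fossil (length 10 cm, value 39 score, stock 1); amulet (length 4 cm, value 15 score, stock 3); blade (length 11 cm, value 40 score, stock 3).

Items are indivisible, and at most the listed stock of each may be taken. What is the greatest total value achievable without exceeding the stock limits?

104 score

Top feasible selections:
- 2×figurine + 1×mask: length 21, value 104
- 1×figurine + 1×mask + 2×amulet: length 21, value 99
Best: 104 score.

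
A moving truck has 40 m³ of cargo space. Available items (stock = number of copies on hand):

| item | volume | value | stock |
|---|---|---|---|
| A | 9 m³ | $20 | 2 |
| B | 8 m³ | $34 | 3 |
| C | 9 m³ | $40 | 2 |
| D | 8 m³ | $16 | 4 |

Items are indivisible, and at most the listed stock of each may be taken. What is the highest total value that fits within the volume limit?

Top feasible selections:
- 2×B + 2×C: volume 34, value 148
- 3×B + 1×C: volume 33, value 142
- 1×A + 1×B + 2×C: volume 35, value 134
Best: $148.

$148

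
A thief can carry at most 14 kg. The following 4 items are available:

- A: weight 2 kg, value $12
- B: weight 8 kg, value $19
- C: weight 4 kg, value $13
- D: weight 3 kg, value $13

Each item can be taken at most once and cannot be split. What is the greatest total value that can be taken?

$44

Check high-value combinations within 14 kg:
- A+B+D: weight 2+8+3=13, value 12+19+13=44
- A+B+C: weight 2+8+4=14, value 12+19+13=44
- A+C+D: weight 2+4+3=9, value 12+13+13=38
Best: $44.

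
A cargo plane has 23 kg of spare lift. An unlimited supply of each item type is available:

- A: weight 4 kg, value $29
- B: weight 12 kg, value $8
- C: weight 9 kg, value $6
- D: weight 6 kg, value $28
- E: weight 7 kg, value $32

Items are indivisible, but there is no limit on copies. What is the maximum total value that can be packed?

$148

Best value-per-unit is A at 29/4; filling with it alone gives 5×29 = 145.
Optimal mix: 4×A + 1×E → weight 23, value 148.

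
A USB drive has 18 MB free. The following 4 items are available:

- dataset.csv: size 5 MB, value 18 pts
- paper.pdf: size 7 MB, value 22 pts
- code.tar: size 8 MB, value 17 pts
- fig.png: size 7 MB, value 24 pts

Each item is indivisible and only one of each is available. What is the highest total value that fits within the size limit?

46 pts

Check high-value combinations within 18 MB:
- paper.pdf+fig.png: size 7+7=14, value 22+24=46
- dataset.csv+fig.png: size 5+7=12, value 18+24=42
- code.tar+fig.png: size 8+7=15, value 17+24=41
Best: 46 pts.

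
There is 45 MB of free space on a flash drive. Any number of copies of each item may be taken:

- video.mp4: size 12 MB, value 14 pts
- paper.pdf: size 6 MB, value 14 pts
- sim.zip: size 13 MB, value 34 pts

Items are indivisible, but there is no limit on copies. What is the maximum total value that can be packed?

Best value-per-unit is sim.zip at 34/13; filling with it alone gives 3×34 = 102.
Optimal mix: 1×paper.pdf + 3×sim.zip → size 45, value 116.

116 pts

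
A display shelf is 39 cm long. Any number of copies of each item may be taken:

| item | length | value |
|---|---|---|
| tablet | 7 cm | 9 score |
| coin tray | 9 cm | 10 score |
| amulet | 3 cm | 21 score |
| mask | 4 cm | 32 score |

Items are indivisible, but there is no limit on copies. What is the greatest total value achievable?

309 score

Best value-per-unit is mask at 32/4; filling with it alone gives 9×32 = 288.
Optimal mix: 1×amulet + 9×mask → length 39, value 309.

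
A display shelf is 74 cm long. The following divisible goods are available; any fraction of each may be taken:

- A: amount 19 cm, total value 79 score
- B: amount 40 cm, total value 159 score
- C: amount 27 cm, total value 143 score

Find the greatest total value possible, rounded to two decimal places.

333.30

Take in order of value per unit:
- C (143/27 per unit): all 27 → value 143, running total 143.00
- A (79/19 per unit): all 19 → value 79, running total 222.00
- B (159/40 per unit): 28 of 40 → value 28×159/40 = 111.3000, running total 333.30
Total 333.30.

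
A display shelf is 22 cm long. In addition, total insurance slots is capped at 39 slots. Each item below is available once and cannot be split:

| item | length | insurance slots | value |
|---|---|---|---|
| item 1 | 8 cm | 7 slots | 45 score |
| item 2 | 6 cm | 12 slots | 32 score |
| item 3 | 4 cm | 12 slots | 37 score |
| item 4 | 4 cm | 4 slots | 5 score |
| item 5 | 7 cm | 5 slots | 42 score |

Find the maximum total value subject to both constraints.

Feasible sets respecting both limits:
- item 1+item 3+item 5: length 19, insurance slots 24, value 124
- item 1+item 2+item 3+item 4: length 22, insurance slots 35, value 119
- item 1+item 2+item 5: length 21, insurance slots 24, value 119
Best: 124 score.

124 score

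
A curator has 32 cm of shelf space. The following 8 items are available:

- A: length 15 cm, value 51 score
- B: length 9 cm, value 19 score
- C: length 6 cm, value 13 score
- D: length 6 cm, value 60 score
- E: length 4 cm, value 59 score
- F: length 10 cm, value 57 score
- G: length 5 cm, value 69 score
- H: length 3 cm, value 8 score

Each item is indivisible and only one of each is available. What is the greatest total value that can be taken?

Check high-value combinations within 32 cm:
- C+D+E+F+G: length 6+6+4+10+5=31, value 13+60+59+57+69=258
- D+E+F+G+H: length 6+4+10+5+3=28, value 60+59+57+69+8=253
- D+E+F+G: length 6+4+10+5=25, value 60+59+57+69=245
- A+D+E+G: length 15+6+4+5=30, value 51+60+59+69=239
Best: 258 score.

258 score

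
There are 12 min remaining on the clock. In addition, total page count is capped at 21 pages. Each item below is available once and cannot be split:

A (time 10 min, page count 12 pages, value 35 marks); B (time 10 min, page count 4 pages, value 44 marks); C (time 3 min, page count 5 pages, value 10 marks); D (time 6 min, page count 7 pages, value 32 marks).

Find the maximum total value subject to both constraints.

Feasible sets respecting both limits:
- B: time 10, page count 4, value 44
- C+D: time 9, page count 12, value 42
- A: time 10, page count 12, value 35
- D: time 6, page count 7, value 32
Best: 44 marks.

44 marks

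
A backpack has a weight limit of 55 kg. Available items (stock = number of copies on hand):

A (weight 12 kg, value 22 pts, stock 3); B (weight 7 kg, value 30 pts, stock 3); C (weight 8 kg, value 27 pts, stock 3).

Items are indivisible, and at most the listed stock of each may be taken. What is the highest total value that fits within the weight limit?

Best selections within weight 55 and stock limits:
- 3×B + 3×C: weight 45, value 171
- 1×A + 3×B + 2×C: weight 49, value 166
- 1×A + 2×B + 3×C: weight 50, value 163
- 2×A + 3×B + 1×C: weight 53, value 161
Best: 171 pts.

171 pts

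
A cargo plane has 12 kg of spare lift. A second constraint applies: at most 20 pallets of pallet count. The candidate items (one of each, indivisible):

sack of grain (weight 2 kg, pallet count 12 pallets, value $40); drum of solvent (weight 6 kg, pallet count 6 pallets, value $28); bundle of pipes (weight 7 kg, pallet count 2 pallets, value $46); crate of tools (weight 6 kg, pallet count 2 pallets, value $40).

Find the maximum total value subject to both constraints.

Feasible sets respecting both limits:
- sack of grain+bundle of pipes: weight 9, pallet count 14, value 86
- sack of grain+crate of tools: weight 8, pallet count 14, value 80
- sack of grain+drum of solvent: weight 8, pallet count 18, value 68
Best: $86.

$86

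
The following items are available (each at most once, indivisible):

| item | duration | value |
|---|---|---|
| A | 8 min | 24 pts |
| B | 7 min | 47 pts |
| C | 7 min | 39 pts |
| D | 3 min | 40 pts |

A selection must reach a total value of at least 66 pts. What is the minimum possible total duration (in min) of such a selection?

10

Subsets with value ≥ 66, sorted by total duration:
- B+D: duration 10, value 87
- C+D: duration 10, value 79
- B+C: duration 14, value 86
Minimum duration: 10 min.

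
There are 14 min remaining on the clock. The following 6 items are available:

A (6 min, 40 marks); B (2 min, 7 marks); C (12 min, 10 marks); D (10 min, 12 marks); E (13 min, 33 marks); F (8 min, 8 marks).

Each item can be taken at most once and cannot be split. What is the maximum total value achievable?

Check high-value combinations within 14 min:
- A+F: time 6+8=14, value 40+8=48
- A+B: time 6+2=8, value 40+7=47
- A: time 6, value 40
- E: time 13, value 33
Best: 48 marks.

48 marks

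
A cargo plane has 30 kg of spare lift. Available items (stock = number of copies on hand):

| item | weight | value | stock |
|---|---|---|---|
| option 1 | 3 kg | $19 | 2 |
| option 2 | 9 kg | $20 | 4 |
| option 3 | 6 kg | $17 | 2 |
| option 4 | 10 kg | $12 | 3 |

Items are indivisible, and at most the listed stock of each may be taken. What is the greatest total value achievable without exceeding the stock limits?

Top feasible selections:
- 2×option 1 + 2×option 2 + 1×option 3: weight 30, value 95
- 2×option 1 + 1×option 2 + 2×option 3: weight 27, value 92
- 2×option 1 + 2×option 3 + 1×option 4: weight 28, value 84
- 1×option 1 + 3×option 2: weight 30, value 79
Best: $95.

$95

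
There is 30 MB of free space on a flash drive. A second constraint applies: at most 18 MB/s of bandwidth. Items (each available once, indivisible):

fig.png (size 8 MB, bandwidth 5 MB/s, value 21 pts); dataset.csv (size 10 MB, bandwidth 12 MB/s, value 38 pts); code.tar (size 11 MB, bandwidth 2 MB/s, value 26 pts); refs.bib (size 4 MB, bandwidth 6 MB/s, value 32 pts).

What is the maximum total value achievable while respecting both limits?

79 pts

Feasible sets respecting both limits:
- fig.png+code.tar+refs.bib: size 23, bandwidth 13, value 79
- dataset.csv+refs.bib: size 14, bandwidth 18, value 70
- dataset.csv+code.tar: size 21, bandwidth 14, value 64
Best: 79 pts.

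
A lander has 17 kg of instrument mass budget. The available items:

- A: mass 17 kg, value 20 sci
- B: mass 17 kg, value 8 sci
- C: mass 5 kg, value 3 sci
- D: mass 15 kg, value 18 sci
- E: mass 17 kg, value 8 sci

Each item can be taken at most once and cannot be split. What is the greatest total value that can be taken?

This is a 0/1 knapsack; check combinations near the capacity.
- A: mass 17, value 20
- D: mass 15, value 18
- B: mass 17, value 8
Best: 20 sci.

20 sci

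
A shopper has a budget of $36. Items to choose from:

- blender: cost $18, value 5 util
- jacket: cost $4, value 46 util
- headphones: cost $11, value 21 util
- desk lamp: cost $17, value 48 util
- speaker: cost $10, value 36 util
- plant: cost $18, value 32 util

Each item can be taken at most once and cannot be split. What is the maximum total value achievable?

This is a 0/1 knapsack; check combinations near the capacity.
- jacket+desk lamp+speaker: cost 4+17+10=31, value 46+48+36=130
- jacket+headphones+desk lamp: cost 4+11+17=32, value 46+21+48=115
- jacket+speaker+plant: cost 4+10+18=32, value 46+36+32=114
- jacket+headphones+speaker: cost 4+11+10=25, value 46+21+36=103
- jacket+headphones+plant: cost 4+11+18=33, value 46+21+32=99
Best: 130 util.

130 util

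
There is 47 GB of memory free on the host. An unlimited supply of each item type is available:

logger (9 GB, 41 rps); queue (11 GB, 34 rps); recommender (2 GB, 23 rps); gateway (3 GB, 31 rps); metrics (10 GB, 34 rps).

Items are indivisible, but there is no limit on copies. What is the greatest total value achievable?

537 rps

Best value-per-unit is recommender at 23/2; filling with it alone gives 23×23 = 529.
Optimal mix: 22×recommender + 1×gateway → memory 47, value 537.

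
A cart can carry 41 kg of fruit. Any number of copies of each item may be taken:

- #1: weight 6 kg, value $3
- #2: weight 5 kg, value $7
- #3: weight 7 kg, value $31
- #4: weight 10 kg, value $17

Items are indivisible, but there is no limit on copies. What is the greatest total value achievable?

$162

Best value-per-unit is #3 at 31/7; filling with it alone gives 5×31 = 155.
Optimal mix: 1×#2 + 5×#3 → weight 40, value 162.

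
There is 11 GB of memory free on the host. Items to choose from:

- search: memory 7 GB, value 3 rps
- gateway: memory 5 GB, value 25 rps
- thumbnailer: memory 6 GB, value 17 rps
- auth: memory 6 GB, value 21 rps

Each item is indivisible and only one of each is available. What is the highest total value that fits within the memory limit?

Check high-value combinations within 11 GB:
- gateway+auth: memory 5+6=11, value 25+21=46
- gateway+thumbnailer: memory 5+6=11, value 25+17=42
- gateway: memory 5, value 25
Best: 46 rps.

46 rps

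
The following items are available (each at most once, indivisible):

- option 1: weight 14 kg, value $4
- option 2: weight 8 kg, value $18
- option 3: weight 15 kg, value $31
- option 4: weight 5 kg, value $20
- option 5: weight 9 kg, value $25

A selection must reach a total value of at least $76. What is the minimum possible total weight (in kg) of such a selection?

29

Subsets with value ≥ 76, sorted by total weight:
- option 3+option 4+option 5: weight 29, value 76
- option 2+option 3+option 4+option 5: weight 37, value 94
Minimum weight: 29 kg.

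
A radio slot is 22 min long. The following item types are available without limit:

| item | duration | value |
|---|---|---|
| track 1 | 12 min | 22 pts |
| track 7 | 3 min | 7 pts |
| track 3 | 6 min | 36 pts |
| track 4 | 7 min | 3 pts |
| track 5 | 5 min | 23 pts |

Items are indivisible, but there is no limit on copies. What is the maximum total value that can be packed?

Best value-per-unit is track 3 at 36/6; filling with it alone gives 3×36 = 108.
Optimal mix: 2×track 3 + 2×track 5 → duration 22, value 118.

118 pts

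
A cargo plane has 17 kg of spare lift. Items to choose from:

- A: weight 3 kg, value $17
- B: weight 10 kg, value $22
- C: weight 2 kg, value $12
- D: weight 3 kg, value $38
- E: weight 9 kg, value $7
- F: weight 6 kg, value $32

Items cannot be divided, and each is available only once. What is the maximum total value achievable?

$99

Check high-value combinations within 17 kg:
- A+C+D+F: weight 3+2+3+6=14, value 17+12+38+32=99
- A+D+F: weight 3+3+6=12, value 17+38+32=87
- C+D+F: weight 2+3+6=11, value 12+38+32=82
- A+B+D: weight 3+10+3=16, value 17+22+38=77
- A+C+D+E: weight 3+2+3+9=17, value 17+12+38+7=74
Best: $99.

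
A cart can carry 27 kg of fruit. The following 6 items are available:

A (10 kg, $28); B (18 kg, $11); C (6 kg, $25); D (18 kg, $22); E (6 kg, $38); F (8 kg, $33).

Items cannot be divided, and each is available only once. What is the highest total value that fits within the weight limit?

Check high-value combinations within 27 kg:
- A+E+F: weight 10+6+8=24, value 28+38+33=99
- C+E+F: weight 6+6+8=20, value 25+38+33=96
- A+C+E: weight 10+6+6=22, value 28+25+38=91
- A+C+F: weight 10+6+8=24, value 28+25+33=86
- E+F: weight 6+8=14, value 38+33=71
Best: $99.

$99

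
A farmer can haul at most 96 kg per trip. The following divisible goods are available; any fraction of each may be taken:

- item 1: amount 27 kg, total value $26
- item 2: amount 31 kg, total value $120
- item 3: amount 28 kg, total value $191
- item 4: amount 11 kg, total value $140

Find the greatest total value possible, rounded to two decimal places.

Take in order of value per unit:
- item 4 (140/11 per unit): all 11 → value 140, running total 140.00
- item 3 (191/28 per unit): all 28 → value 191, running total 331.00
- item 2 (120/31 per unit): all 31 → value 120, running total 451.00
- item 1 (26/27 per unit): 26 of 27 → value 26×26/27 = 25.0370, running total 476.04
Total 476.04.

476.04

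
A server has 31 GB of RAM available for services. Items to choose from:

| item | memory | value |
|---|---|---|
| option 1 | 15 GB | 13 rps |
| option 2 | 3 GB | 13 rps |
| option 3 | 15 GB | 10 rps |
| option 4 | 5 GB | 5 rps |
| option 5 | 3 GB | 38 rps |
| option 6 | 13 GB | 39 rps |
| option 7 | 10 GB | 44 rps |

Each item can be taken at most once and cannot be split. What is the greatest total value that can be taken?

134 rps

Check high-value combinations within 31 GB:
- option 2+option 5+option 6+option 7: memory 3+3+13+10=29, value 13+38+39+44=134
- option 4+option 5+option 6+option 7: memory 5+3+13+10=31, value 5+38+39+44=126
- option 5+option 6+option 7: memory 3+13+10=26, value 38+39+44=121
- option 1+option 2+option 5+option 7: memory 15+3+3+10=31, value 13+13+38+44=108
- option 2+option 3+option 5+option 7: memory 3+15+3+10=31, value 13+10+38+44=105
Best: 134 rps.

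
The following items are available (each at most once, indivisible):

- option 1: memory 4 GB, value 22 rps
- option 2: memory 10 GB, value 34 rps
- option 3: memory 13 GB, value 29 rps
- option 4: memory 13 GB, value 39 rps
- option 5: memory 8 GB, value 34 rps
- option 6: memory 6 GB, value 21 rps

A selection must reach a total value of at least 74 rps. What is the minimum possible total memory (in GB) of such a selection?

18

Subsets with value ≥ 74, sorted by total memory:
- option 1+option 5+option 6: memory 18, value 77
- option 1+option 2+option 6: memory 20, value 77
- option 1+option 2+option 5: memory 22, value 90
Minimum memory: 18 GB.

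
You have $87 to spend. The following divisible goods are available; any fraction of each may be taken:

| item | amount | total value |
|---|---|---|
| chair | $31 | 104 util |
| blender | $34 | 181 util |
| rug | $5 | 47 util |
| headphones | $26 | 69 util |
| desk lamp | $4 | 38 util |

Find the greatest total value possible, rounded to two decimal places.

404.50

Take in order of value per unit:
- desk lamp (38/4 per unit): all 4 → value 38, running total 38.00
- rug (47/5 per unit): all 5 → value 47, running total 85.00
- blender (181/34 per unit): all 34 → value 181, running total 266.00
- chair (104/31 per unit): all 31 → value 104, running total 370.00
- headphones (69/26 per unit): 13 of 26 → value 13×69/26 = 34.5000, running total 404.50
Total 404.50.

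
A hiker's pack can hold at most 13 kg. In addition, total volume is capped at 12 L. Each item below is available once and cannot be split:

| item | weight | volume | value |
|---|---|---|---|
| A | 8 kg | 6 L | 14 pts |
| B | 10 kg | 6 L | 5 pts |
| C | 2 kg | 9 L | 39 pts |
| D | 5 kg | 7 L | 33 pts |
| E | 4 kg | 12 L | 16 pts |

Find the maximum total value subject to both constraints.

39 pts

Feasible sets respecting both limits:
- C: weight 2, volume 9, value 39
- D: weight 5, volume 7, value 33
- E: weight 4, volume 12, value 16
- A: weight 8, volume 6, value 14
Best: 39 pts.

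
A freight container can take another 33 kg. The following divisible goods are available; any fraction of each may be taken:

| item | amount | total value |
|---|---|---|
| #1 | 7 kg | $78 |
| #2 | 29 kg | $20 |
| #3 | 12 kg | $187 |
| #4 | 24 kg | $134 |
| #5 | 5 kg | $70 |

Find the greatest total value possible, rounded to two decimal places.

Take in order of value per unit:
- #3 (187/12 per unit): all 12 → value 187, running total 187.00
- #5 (70/5 per unit): all 5 → value 70, running total 257.00
- #1 (78/7 per unit): all 7 → value 78, running total 335.00
- #4 (134/24 per unit): 9 of 24 → value 9×134/24 = 50.2500, running total 385.25
Total 385.25.

385.25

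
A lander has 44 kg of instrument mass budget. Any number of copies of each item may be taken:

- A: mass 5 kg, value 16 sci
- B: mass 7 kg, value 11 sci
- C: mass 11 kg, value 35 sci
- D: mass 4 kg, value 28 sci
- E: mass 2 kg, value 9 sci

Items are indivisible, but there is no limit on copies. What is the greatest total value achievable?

308 sci

Best value-per-unit is D at 28/4, and filling with it alone uses mass 11×4=44. No mix of the others beats 11×28 = 308.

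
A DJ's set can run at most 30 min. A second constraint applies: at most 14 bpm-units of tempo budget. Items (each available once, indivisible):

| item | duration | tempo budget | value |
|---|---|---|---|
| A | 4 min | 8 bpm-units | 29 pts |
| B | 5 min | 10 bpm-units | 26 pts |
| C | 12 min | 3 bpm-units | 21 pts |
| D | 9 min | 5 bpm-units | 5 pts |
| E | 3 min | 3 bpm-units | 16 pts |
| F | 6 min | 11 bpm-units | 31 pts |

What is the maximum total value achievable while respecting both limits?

Feasible sets respecting both limits:
- A+C+E: duration 19, tempo budget 14, value 66
- C+F: duration 18, tempo budget 14, value 52
- A+C: duration 16, tempo budget 11, value 50
- B+C: duration 17, tempo budget 13, value 47
Best: 66 pts.

66 pts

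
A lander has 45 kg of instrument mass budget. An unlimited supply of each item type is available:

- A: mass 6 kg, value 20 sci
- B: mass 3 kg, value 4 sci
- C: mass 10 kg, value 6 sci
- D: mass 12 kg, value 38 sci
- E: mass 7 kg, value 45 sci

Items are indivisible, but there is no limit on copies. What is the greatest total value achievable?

274 sci

Best value-per-unit is E at 45/7; filling with it alone gives 6×45 = 270.
Optimal mix: 1×B + 6×E → mass 45, value 274.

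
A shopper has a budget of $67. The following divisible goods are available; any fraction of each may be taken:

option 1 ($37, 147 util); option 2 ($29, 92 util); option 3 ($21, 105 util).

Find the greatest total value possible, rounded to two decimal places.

Take in order of value per unit:
- option 3 (105/21 per unit): all 21 → value 105, running total 105.00
- option 1 (147/37 per unit): all 37 → value 147, running total 252.00
- option 2 (92/29 per unit): 9 of 29 → value 9×92/29 = 28.5517, running total 280.55
Total 280.55.

280.55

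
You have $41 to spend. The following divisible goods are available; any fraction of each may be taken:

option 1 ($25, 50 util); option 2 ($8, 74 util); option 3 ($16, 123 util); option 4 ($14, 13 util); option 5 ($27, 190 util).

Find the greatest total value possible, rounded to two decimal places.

316.63

Take in order of value per unit:
- option 2 (74/8 per unit): all 8 → value 74, running total 74.00
- option 3 (123/16 per unit): all 16 → value 123, running total 197.00
- option 5 (190/27 per unit): 17 of 27 → value 17×190/27 = 119.6296, running total 316.63
Total 316.63.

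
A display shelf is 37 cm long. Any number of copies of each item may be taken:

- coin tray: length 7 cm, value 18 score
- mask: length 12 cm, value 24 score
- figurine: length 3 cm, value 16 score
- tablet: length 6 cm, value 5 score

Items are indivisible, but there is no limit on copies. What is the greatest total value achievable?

192 score

Best value-per-unit is figurine at 16/3, and filling with it alone uses length 12×3=36. No mix of the others beats 12×16 = 192.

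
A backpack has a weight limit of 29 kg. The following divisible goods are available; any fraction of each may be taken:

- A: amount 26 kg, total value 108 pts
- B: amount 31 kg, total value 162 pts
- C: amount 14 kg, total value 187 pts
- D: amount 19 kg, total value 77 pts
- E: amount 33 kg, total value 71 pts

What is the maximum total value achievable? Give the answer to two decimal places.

Take in order of value per unit:
- C (187/14 per unit): all 14 → value 187, running total 187.00
- B (162/31 per unit): 15 of 31 → value 15×162/31 = 78.3871, running total 265.39
Total 265.39.

265.39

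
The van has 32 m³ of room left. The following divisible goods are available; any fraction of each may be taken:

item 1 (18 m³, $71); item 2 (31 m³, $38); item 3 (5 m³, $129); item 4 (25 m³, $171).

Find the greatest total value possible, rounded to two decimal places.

Take in order of value per unit:
- item 3 (129/5 per unit): all 5 → value 129, running total 129.00
- item 4 (171/25 per unit): all 25 → value 171, running total 300.00
- item 1 (71/18 per unit): 2 of 18 → value 2×71/18 = 7.8889, running total 307.89
Total 307.89.

307.89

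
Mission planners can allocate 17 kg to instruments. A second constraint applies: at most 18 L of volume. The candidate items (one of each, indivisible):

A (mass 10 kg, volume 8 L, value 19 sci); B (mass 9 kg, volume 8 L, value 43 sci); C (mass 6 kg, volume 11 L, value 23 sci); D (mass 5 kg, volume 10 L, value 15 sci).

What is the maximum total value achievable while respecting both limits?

58 sci

Feasible sets respecting both limits:
- B+D: mass 14, volume 18, value 58
- B: mass 9, volume 8, value 43
- A+D: mass 15, volume 18, value 34
- C: mass 6, volume 11, value 23
Best: 58 sci.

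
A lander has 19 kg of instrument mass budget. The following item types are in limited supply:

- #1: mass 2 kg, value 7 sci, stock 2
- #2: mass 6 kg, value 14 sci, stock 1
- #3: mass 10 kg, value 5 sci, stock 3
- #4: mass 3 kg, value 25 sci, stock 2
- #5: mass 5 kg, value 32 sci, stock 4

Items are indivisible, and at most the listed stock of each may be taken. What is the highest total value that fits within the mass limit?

121 sci

Best selections within mass 19 and stock limits:
- 1×#4 + 3×#5: mass 18, value 121
- 1×#1 + 2×#4 + 2×#5: mass 18, value 121
- 2×#4 + 2×#5: mass 16, value 114
- 2×#1 + 3×#5: mass 19, value 110
Best: 121 sci.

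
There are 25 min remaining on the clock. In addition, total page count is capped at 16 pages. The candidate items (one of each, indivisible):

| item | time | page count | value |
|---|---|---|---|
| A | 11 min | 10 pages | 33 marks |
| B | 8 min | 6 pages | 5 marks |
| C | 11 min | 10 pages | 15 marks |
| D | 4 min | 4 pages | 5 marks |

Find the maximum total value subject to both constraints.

38 marks

Feasible sets respecting both limits:
- A+B: time 19, page count 16, value 38
- A+D: time 15, page count 14, value 38
- A: time 11, page count 10, value 33
- B+C: time 19, page count 16, value 20
Best: 38 marks.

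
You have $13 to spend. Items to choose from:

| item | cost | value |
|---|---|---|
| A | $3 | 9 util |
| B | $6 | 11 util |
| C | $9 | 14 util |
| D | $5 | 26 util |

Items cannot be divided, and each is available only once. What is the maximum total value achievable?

Check high-value combinations within $13:
- B+D: cost 6+5=11, value 11+26=37
- A+D: cost 3+5=8, value 9+26=35
- D: cost 5, value 26
Best: 37 util.

37 util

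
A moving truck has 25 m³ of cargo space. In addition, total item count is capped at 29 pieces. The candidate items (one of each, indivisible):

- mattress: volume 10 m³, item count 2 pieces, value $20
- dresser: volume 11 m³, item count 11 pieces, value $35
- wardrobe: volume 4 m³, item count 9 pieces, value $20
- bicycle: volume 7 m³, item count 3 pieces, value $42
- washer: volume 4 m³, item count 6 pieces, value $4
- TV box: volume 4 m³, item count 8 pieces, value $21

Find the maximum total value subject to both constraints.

$103

Feasible sets respecting both limits:
- mattress+wardrobe+bicycle+TV box: volume 25, item count 22, value 103
- dresser+bicycle+TV box: volume 22, item count 22, value 98
- dresser+wardrobe+bicycle: volume 22, item count 23, value 97
- mattress+bicycle+washer+TV box: volume 25, item count 19, value 87
Best: $103.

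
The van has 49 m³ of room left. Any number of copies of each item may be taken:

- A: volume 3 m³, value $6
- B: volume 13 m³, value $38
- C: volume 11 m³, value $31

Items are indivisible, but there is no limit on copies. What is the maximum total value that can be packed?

$138

Best value-per-unit is B at 38/13; filling with it alone gives 3×38 = 114.
Optimal mix: 2×B + 2×C → volume 48, value 138.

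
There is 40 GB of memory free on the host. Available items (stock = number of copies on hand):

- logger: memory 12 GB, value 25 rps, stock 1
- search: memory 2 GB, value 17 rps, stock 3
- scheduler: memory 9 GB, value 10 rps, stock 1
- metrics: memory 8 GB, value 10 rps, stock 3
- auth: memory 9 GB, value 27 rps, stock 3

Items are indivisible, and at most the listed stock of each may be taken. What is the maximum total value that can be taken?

Best selections within memory 40 and stock limits:
- 3×search + 3×auth: memory 33, value 132
- 1×logger + 3×search + 2×auth: memory 36, value 130
- 2×search + 1×metrics + 3×auth: memory 39, value 125
Best: 132 rps.

132 rps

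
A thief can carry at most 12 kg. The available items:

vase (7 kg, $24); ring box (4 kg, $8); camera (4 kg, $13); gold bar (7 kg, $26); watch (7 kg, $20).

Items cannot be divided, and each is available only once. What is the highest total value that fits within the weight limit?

Check high-value combinations within 12 kg:
- camera+gold bar: weight 4+7=11, value 13+26=39
- vase+camera: weight 7+4=11, value 24+13=37
- ring box+gold bar: weight 4+7=11, value 8+26=34
- camera+watch: weight 4+7=11, value 13+20=33
Best: $39.

$39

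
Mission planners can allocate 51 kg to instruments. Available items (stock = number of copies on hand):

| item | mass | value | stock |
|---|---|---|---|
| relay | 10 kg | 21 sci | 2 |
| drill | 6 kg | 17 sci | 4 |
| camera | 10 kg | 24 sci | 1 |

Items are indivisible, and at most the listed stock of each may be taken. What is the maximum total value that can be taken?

Best selections within mass 51 and stock limits:
- 2×relay + 3×drill + 1×camera: mass 48, value 117
- 1×relay + 4×drill + 1×camera: mass 44, value 113
- 2×relay + 4×drill: mass 44, value 110
- 2×relay + 2×drill + 1×camera: mass 42, value 100
Best: 117 sci.

117 sci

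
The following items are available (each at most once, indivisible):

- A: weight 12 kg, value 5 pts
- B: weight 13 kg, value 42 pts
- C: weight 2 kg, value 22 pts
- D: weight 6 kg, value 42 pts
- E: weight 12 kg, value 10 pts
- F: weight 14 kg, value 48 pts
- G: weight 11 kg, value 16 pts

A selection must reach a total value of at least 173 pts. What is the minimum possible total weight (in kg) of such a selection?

Subsets with value ≥ 173, sorted by total weight:
- B+C+D+E+F+G: weight 58, value 180
- A+B+C+D+F+G: weight 58, value 175
Minimum weight: 58 kg.

58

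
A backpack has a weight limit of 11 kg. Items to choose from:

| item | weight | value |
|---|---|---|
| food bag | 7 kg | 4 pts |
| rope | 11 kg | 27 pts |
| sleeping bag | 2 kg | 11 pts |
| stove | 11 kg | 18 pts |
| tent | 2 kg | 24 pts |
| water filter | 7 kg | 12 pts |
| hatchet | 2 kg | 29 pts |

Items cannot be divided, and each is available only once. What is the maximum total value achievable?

65 pts

Check high-value combinations within 11 kg:
- tent+water filter+hatchet: weight 2+7+2=11, value 24+12+29=65
- sleeping bag+tent+hatchet: weight 2+2+2=6, value 11+24+29=64
- food bag+tent+hatchet: weight 7+2+2=11, value 4+24+29=57
- tent+hatchet: weight 2+2=4, value 24+29=53
Best: 65 pts.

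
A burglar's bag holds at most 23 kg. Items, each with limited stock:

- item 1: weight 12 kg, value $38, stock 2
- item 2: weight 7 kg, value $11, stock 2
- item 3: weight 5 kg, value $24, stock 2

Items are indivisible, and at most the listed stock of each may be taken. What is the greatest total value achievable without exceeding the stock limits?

Top feasible selections:
- 1×item 1 + 2×item 3: weight 22, value 86
- 1×item 1 + 1×item 3: weight 17, value 62
- 1×item 2 + 2×item 3: weight 17, value 59
- 1×item 1 + 1×item 2: weight 19, value 49
Best: $86.

$86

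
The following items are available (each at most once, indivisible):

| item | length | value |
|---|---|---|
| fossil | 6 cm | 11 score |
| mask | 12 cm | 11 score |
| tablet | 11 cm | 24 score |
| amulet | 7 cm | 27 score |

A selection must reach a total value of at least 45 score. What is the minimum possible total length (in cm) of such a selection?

18

Subsets with value ≥ 45, sorted by total length:
- tablet+amulet: length 18, value 51
- fossil+tablet+amulet: length 24, value 62
Minimum length: 18 cm.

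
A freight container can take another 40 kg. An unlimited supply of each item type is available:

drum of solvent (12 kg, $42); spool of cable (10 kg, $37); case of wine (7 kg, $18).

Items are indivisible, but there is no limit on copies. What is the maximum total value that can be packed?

Best value-per-unit is spool of cable at 37/10, and filling with it alone uses weight 4×10=40. No mix of the others beats 4×37 = 148.

$148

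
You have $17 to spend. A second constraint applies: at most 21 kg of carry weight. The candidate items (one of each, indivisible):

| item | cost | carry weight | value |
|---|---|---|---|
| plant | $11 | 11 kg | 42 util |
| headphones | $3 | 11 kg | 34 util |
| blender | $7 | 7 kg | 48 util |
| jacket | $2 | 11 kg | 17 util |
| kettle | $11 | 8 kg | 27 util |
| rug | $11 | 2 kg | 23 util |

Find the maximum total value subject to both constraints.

82 util

Feasible sets respecting both limits:
- headphones+blender: cost 10, carry weight 18, value 82
- blender+jacket: cost 9, carry weight 18, value 65
- headphones+kettle: cost 14, carry weight 19, value 61
- headphones+rug: cost 14, carry weight 13, value 57
Best: 82 util.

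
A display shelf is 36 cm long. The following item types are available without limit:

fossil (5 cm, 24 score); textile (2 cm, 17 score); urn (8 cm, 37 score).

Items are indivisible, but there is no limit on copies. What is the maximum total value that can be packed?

306 score

Best value-per-unit is textile at 17/2, and filling with it alone uses length 18×2=36. No mix of the others beats 18×17 = 306.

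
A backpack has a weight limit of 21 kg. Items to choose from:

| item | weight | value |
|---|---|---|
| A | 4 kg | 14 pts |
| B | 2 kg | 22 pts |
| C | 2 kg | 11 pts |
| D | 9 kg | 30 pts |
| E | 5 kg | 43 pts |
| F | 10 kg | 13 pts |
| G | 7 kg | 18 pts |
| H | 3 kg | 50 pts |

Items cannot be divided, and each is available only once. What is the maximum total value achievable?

Check high-value combinations within 21 kg:
- B+C+D+E+H: weight 2+2+9+5+3=21, value 22+11+30+43+50=156
- A+B+E+G+H: weight 4+2+5+7+3=21, value 14+22+43+18+50=147
- B+D+E+H: weight 2+9+5+3=19, value 22+30+43+50=145
- B+C+E+G+H: weight 2+2+5+7+3=19, value 22+11+43+18+50=144
Best: 156 pts.

156 pts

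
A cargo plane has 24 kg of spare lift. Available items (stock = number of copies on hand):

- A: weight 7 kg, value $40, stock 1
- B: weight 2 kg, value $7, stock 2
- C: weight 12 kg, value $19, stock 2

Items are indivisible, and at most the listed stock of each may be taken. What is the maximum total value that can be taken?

$73

Best selections within weight 24 and stock limits:
- 1×A + 2×B + 1×C: weight 23, value 73
- 1×A + 1×B + 1×C: weight 21, value 66
- 1×A + 1×C: weight 19, value 59
Best: $73.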